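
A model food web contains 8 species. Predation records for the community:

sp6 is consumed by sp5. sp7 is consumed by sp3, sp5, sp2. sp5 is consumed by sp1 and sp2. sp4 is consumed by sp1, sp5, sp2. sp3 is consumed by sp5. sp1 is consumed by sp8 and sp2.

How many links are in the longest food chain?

4 links

One longest chain: sp7 → sp3 → sp5 → sp1 → sp2.
It has 5 species and 4 links.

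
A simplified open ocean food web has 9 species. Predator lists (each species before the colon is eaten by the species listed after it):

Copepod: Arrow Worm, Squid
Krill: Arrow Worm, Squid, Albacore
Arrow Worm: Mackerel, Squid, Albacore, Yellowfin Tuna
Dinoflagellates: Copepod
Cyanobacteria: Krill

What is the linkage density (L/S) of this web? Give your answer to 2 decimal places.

There are L = 11 links among S = 9 species.
L/S = 11/9 = 1.2222 ≈ 1.22.

L/S = 1.22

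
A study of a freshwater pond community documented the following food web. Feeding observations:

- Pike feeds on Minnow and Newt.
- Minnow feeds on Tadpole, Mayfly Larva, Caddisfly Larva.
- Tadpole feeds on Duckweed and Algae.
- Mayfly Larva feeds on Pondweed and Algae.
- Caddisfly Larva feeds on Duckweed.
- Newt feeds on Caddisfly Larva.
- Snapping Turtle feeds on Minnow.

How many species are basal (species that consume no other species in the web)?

3

Basal species (no prey listed): Duckweed, Pondweed, Algae.
Count: 3.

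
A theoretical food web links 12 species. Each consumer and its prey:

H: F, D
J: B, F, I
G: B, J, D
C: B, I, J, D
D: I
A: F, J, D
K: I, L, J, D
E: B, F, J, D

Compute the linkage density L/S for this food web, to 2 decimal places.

L/S = 2.00

There are L = 24 links among S = 12 species.
L/S = 24/12 = 2.0000 ≈ 2.00.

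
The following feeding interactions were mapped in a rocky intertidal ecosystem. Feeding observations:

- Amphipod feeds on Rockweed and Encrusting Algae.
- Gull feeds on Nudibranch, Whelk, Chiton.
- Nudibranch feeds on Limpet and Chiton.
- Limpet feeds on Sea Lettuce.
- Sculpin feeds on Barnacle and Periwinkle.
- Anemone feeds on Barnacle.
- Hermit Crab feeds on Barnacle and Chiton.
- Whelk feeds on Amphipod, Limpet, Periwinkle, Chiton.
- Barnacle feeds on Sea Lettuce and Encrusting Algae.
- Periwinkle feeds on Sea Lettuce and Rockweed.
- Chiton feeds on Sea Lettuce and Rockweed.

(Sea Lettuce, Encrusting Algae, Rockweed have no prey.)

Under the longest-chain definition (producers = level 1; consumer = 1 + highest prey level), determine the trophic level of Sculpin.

Trophic level 3

Sea Lettuce is a producer → level 1.
Periwinkle eats Sea Lettuce (level 1); other prey at levels: Rockweed 1 → level 2.
Sculpin eats Periwinkle (level 2); other prey at levels: Barnacle 2 → level 3.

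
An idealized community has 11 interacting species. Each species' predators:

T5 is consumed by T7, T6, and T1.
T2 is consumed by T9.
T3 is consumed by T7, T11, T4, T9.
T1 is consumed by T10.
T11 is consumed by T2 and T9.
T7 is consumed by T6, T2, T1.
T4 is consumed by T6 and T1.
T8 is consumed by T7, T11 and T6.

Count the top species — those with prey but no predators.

3

Top species (has prey, but nothing eats it): T6, T9, T10.
Count: 3.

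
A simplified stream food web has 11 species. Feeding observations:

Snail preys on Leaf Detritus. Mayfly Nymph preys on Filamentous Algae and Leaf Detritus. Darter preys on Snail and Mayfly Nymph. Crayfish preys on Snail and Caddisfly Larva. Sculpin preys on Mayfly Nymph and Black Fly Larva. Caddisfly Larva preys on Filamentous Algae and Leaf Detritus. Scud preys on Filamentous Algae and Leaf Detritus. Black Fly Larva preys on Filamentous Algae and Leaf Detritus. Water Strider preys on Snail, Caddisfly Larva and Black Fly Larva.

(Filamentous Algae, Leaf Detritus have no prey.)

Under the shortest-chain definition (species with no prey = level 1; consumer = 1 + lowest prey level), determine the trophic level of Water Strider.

Filamentous Algae has no prey (basal) → level 1.
Caddisfly Larva eats Filamentous Algae → level 2.
Water Strider eats Caddisfly Larva → level 3.
No prey of Water Strider is below level 2, so 3 is the minimum.

Trophic level 3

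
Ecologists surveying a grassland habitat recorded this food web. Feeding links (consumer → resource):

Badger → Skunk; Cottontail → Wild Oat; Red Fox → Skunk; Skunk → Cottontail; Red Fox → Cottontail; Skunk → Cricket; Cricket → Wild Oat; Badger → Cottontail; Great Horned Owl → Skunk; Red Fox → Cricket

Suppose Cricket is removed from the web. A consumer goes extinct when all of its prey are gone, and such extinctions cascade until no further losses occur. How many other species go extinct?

0

Remove Cricket.
Every predator of it retains at least one other prey: Skunk still has Cottontail; Red Fox still has Cottontail, Skunk.
No consumer loses all prey, so no secondary extinctions occur.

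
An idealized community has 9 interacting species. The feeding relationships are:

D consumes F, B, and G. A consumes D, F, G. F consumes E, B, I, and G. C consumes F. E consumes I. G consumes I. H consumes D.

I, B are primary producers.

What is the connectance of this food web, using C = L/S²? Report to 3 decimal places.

C = 0.173

The web has S = 9 species and L = 14 feeding links.
C = L / S² = 14 / 81 = 0.1728 ≈ 0.173.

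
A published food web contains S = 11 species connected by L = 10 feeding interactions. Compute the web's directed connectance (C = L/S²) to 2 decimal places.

C = 0.08

The web has S = 11 species and L = 10 feeding links.
C = L / S² = 10 / 121 = 0.0826 ≈ 0.08.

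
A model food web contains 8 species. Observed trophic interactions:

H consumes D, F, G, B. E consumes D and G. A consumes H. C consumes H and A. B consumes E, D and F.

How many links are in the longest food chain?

One longest chain: D → E → B → H → A → C.
It has 6 species and 5 links.

5 links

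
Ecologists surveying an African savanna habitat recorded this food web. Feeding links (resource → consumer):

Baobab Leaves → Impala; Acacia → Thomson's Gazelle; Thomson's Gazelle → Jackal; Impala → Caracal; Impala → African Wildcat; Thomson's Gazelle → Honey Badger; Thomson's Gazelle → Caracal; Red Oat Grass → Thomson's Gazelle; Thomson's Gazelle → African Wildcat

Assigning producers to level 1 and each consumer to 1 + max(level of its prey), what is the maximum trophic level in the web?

3

Producers (level 1): Red Oat Grass, Baobab Leaves, Acacia.
Red Oat Grass → Thomson's Gazelle → Honey Badger gives Honey Badger level 3.
No species has a prey at level 3, so no species reaches level 4.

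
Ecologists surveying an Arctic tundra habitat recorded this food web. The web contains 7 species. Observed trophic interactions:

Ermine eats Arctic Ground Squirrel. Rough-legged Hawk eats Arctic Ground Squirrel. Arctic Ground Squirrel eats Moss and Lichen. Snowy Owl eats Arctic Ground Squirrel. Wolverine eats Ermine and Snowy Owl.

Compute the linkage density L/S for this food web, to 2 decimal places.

There are L = 7 links among S = 7 species.
L/S = 7/7 = 1.0000 ≈ 1.00.

L/S = 1.00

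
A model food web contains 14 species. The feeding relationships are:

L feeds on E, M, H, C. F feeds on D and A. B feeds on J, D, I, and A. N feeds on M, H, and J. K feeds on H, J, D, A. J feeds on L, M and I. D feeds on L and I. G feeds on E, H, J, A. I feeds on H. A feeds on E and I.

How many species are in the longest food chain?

4 species

One longest chain: M → L → D → F.
It has 4 species and 3 links.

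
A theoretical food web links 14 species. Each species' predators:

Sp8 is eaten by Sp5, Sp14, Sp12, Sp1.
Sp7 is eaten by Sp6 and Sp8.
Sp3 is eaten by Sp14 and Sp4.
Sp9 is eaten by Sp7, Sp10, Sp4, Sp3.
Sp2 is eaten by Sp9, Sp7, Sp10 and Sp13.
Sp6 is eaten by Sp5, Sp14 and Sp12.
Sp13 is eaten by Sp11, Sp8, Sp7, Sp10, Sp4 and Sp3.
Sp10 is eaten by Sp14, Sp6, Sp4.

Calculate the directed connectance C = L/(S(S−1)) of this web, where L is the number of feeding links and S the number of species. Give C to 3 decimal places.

The web has S = 14 species and L = 28 feeding links.
C = L / (S(S−1)) = 28 / 182 = 0.1538 ≈ 0.154.

C = 0.154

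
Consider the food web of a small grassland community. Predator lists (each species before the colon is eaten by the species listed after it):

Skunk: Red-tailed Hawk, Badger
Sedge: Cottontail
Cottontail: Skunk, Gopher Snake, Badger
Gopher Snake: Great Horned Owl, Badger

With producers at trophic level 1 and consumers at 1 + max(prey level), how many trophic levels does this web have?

4

Producers (level 1): Sedge.
Sedge → Cottontail → Skunk → Red-tailed Hawk gives Red-tailed Hawk level 4.
No species has a prey at level 4, so no species reaches level 5.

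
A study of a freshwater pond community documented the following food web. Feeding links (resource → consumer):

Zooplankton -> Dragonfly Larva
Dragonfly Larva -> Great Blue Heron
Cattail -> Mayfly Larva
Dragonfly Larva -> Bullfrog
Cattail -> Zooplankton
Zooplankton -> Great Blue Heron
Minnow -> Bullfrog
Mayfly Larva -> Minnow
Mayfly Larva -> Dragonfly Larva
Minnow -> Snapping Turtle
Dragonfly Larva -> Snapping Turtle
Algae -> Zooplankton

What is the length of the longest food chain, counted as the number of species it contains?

4 species

One longest chain: Cattail → Zooplankton → Dragonfly Larva → Snapping Turtle.
It has 4 species and 3 links.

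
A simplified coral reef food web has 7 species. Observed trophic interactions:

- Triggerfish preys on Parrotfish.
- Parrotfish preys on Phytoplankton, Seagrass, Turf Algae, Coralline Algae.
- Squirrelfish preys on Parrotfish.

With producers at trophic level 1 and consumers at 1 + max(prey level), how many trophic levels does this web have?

3

Producers (level 1): Turf Algae, Seagrass, Coralline Algae, Phytoplankton.
Turf Algae → Parrotfish → Squirrelfish gives Squirrelfish level 3.
No species has a prey at level 3, so no species reaches level 4.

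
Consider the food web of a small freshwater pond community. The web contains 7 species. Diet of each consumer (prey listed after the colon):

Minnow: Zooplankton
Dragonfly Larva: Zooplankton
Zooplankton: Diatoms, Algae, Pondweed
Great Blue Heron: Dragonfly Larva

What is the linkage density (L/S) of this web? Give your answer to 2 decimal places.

L/S = 0.86

There are L = 6 links among S = 7 species.
L/S = 6/7 = 0.8571 ≈ 0.86.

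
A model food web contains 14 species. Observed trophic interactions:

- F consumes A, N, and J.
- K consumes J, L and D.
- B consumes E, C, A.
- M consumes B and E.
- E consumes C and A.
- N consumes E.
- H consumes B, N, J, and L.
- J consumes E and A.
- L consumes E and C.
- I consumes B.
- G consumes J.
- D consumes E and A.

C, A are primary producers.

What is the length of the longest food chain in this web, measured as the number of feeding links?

3 links

One longest chain: C → E → J → G.
It has 4 species and 3 links.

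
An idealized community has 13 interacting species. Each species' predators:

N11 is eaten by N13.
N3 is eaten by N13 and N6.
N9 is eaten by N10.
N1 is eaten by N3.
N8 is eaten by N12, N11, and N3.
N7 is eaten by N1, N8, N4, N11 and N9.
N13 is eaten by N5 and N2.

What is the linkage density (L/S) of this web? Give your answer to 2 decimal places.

L/S = 1.15

There are L = 15 links among S = 13 species.
L/S = 15/13 = 1.1538 ≈ 1.15.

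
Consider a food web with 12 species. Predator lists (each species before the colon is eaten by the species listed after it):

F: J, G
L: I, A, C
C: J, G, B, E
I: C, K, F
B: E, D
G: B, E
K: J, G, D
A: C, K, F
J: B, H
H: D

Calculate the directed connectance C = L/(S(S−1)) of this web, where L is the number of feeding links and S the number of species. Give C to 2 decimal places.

C = 0.19

The web has S = 12 species and L = 25 feeding links.
C = L / (S(S−1)) = 25 / 132 = 0.1894 ≈ 0.19.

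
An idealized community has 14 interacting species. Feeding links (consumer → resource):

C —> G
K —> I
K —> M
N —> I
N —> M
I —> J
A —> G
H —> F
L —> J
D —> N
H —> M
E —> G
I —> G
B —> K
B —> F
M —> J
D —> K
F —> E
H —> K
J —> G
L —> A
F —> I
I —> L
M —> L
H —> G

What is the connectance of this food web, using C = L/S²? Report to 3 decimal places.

C = 0.128

The web has S = 14 species and L = 25 feeding links.
C = L / S² = 25 / 196 = 0.1276 ≈ 0.128.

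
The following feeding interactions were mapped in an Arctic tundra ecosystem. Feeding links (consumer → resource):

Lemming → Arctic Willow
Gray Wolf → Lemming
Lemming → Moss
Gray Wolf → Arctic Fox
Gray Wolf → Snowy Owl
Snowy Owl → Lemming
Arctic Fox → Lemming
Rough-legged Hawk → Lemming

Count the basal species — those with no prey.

Basal species (no prey listed): Arctic Willow, Moss.
Count: 2.

2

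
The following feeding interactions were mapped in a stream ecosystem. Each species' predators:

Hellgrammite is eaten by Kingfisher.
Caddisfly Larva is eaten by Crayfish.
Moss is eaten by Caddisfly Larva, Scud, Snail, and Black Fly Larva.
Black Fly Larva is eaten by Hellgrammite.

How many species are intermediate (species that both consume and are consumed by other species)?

Intermediate species (has both prey and predators): Black Fly Larva, Caddisfly Larva, Hellgrammite.
Count: 3.

3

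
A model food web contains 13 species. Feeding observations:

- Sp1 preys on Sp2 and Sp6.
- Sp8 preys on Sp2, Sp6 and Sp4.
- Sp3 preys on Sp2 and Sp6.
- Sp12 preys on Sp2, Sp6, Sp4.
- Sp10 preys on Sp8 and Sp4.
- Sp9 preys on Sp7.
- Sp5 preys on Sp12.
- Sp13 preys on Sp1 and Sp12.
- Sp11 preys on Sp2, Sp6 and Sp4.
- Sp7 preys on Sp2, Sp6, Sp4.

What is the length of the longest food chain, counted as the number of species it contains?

One longest chain: Sp2 → Sp12 → Sp13.
It has 3 species and 2 links.

3 species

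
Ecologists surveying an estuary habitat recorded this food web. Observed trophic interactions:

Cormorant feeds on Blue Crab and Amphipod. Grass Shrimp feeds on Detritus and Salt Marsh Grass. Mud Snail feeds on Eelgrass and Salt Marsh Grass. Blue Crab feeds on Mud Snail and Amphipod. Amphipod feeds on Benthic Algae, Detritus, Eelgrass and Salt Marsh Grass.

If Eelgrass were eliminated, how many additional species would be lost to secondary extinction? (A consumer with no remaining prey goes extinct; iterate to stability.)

Remove Eelgrass.
Every predator of it retains at least one other prey: Amphipod still has Salt Marsh Grass, Benthic Algae, Detritus; Mud Snail still has Salt Marsh Grass.
No consumer loses all prey, so no secondary extinctions occur.

0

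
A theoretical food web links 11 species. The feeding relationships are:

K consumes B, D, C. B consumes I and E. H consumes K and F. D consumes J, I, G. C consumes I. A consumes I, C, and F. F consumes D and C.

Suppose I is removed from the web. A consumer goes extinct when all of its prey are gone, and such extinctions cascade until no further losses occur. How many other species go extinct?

Remove I.
Round 1: C (all prey gone) → extinct.
No further losses. Total secondary extinctions: 1.

1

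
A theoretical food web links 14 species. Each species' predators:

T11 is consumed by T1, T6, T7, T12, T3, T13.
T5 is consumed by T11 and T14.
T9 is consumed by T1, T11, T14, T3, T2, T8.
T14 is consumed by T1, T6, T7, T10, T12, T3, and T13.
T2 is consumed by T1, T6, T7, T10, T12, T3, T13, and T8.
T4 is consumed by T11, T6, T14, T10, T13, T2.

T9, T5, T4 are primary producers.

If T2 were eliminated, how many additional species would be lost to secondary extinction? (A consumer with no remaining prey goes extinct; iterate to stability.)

0

Remove T2.
Every predator of it retains at least one other prey: T7 still has T14, T11; T12 still has T14, T11; T10 still has T4, T14; T1 still has T9, T14, T11; T8 still has T9; T13 still has T4, T14, T11; T3 still has T9, T14, T11; T6 still has T4, T14, T11.
No consumer loses all prey, so no secondary extinctions occur.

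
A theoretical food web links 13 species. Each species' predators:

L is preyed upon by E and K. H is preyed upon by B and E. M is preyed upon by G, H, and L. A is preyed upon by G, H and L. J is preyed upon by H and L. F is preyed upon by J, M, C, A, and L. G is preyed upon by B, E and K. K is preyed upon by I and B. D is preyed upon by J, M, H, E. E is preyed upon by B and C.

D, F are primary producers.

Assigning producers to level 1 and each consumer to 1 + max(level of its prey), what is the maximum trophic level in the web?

Producers (level 1): D, F.
D → M → G → E → C gives C level 5.
No species has a prey at level 5, so no species reaches level 6.

5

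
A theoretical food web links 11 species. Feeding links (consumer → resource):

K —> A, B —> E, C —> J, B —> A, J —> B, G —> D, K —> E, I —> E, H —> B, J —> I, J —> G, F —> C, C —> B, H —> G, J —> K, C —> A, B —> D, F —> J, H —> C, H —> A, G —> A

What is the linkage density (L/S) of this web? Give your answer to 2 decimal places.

L/S = 1.91

There are L = 21 links among S = 11 species.
L/S = 21/11 = 1.9091 ≈ 1.91.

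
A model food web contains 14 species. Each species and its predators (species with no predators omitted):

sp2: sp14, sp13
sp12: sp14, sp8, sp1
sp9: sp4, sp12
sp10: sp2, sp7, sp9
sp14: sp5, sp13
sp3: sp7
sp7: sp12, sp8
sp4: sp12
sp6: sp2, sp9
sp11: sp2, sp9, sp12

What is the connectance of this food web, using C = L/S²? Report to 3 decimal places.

C = 0.107

The web has S = 14 species and L = 21 feeding links.
C = L / S² = 21 / 196 = 0.1071 ≈ 0.107.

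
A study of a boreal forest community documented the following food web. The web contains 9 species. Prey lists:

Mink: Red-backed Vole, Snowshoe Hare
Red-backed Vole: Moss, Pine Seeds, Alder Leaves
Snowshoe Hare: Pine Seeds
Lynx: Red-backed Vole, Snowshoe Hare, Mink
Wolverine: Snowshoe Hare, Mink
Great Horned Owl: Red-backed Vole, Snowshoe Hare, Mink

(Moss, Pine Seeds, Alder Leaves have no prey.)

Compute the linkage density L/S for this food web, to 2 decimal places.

There are L = 14 links among S = 9 species.
L/S = 14/9 = 1.5556 ≈ 1.56.

L/S = 1.56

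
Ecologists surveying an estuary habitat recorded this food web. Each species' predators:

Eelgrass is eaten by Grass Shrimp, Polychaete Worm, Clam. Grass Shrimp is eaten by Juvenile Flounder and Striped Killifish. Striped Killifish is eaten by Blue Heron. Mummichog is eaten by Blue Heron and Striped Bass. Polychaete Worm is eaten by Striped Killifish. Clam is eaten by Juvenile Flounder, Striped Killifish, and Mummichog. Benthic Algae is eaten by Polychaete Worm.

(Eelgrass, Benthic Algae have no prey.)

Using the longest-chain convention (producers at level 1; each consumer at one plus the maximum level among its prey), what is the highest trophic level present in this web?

4

Producers (level 1): Eelgrass, Benthic Algae.
Eelgrass → Polychaete Worm → Striped Killifish → Blue Heron gives Blue Heron level 4.
No species has a prey at level 4, so no species reaches level 5.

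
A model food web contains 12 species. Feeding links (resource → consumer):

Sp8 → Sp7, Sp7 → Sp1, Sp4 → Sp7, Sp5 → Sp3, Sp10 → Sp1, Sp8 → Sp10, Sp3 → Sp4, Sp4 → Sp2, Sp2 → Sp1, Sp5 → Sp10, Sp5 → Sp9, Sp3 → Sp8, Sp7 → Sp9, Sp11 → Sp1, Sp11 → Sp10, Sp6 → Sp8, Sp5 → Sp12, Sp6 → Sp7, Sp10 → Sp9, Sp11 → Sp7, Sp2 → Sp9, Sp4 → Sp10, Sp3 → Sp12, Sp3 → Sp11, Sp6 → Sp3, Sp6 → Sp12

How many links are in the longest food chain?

One longest chain: Sp5 → Sp3 → Sp4 → Sp2 → Sp9.
It has 5 species and 4 links.

4 links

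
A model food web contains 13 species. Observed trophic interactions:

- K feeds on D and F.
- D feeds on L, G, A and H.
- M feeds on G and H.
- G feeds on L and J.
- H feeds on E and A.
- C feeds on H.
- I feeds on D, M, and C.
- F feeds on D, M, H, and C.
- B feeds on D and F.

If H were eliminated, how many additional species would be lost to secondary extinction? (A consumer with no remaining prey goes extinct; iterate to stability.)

1

Remove H.
Round 1: C (all prey gone) → extinct.
No further losses. Total secondary extinctions: 1.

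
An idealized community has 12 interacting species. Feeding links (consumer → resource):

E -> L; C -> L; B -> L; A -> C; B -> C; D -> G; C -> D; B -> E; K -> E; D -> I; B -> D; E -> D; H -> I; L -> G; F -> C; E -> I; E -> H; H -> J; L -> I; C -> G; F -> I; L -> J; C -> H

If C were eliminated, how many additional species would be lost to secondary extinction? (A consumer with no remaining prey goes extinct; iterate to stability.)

1

Remove C.
Round 1: A (all prey gone) → extinct.
No further losses. Total secondary extinctions: 1.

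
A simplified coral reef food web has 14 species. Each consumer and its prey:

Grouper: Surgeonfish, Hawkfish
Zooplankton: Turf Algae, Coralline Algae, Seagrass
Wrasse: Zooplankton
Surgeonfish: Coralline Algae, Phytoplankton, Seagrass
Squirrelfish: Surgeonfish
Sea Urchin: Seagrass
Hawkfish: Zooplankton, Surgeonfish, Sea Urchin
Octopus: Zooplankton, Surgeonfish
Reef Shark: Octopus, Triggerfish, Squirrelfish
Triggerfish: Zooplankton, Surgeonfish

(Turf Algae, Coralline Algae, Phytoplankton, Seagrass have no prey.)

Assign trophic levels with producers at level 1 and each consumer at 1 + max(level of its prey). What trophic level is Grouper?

Turf Algae is a producer → level 1.
Zooplankton eats Turf Algae (level 1); other prey at levels: Coralline Algae 1, Seagrass 1 → level 2.
Hawkfish eats Zooplankton (level 2); other prey at levels: Surgeonfish 2, Sea Urchin 2 → level 3.
Grouper eats Hawkfish (level 3); other prey at levels: Surgeonfish 2 → level 4.

Trophic level 4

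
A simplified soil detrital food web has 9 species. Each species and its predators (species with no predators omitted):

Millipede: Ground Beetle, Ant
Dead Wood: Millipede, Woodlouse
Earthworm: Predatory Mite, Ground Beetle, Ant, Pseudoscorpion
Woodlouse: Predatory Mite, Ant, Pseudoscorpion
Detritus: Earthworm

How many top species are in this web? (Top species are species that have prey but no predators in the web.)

4

Top species (has prey, but nothing eats it): Predatory Mite, Ground Beetle, Ant, Pseudoscorpion.
Count: 4.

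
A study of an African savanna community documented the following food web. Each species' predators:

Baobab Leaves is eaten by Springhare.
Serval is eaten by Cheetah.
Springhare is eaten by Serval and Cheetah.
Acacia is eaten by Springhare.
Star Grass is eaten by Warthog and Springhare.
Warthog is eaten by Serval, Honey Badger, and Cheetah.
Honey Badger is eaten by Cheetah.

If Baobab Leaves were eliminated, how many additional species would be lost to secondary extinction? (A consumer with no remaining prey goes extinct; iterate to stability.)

0

Remove Baobab Leaves.
Every predator of it retains at least one other prey: Springhare still has Star Grass, Acacia.
No consumer loses all prey, so no secondary extinctions occur.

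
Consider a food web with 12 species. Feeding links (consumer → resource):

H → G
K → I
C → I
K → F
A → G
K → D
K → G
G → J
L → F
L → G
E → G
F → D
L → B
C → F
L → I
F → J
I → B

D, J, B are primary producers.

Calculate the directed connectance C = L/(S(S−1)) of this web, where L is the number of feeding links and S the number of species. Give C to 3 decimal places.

The web has S = 12 species and L = 17 feeding links.
C = L / (S(S−1)) = 17 / 132 = 0.1288 ≈ 0.129.

C = 0.129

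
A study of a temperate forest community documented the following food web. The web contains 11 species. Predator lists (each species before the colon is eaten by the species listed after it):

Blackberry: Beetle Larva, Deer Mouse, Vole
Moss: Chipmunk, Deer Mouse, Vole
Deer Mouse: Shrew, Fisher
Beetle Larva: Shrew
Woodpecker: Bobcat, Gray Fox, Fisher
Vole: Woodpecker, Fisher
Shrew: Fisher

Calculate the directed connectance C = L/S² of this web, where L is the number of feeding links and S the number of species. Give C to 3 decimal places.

C = 0.124

The web has S = 11 species and L = 15 feeding links.
C = L / S² = 15 / 121 = 0.1240 ≈ 0.124.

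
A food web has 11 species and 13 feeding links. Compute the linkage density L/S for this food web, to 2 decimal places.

L/S = 1.18

There are L = 13 links among S = 11 species.
L/S = 13/11 = 1.1818 ≈ 1.18.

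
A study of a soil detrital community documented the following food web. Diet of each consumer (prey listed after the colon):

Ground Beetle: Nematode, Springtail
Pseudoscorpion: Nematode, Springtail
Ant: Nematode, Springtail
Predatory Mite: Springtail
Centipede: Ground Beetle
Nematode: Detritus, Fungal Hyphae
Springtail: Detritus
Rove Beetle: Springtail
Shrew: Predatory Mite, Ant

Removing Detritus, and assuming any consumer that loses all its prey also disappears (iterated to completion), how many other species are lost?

3

Remove Detritus.
Round 1: Springtail (all prey gone) → extinct.
Round 2: Rove Beetle (all prey gone), Predatory Mite (all prey gone) → extinct.
No further losses. Total secondary extinctions: 3.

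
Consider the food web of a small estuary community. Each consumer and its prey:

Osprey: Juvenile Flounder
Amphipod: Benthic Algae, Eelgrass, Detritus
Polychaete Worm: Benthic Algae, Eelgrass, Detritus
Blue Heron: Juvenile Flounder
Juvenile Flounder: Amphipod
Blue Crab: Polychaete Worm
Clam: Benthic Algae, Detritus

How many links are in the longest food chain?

One longest chain: Benthic Algae → Amphipod → Juvenile Flounder → Osprey.
It has 4 species and 3 links.

3 links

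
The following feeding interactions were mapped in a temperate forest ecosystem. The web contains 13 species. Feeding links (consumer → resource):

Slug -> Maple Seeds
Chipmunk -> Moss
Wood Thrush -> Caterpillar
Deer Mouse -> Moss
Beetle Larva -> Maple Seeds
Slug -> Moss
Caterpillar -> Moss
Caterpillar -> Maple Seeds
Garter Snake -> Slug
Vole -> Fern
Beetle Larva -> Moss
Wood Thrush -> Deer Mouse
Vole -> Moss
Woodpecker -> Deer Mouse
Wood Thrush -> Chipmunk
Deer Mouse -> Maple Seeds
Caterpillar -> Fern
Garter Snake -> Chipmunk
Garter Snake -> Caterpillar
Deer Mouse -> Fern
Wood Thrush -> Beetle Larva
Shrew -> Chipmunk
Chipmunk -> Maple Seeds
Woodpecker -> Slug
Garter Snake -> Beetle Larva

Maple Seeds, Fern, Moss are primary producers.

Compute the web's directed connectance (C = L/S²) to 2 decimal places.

The web has S = 13 species and L = 25 feeding links.
C = L / S² = 25 / 169 = 0.1479 ≈ 0.15.

C = 0.15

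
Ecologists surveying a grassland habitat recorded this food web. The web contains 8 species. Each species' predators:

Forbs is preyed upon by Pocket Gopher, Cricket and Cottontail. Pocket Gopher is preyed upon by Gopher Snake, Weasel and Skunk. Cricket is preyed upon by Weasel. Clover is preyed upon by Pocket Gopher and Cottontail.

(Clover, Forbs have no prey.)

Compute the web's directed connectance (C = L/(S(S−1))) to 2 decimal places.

C = 0.16

The web has S = 8 species and L = 9 feeding links.
C = L / (S(S−1)) = 9 / 56 = 0.1607 ≈ 0.16.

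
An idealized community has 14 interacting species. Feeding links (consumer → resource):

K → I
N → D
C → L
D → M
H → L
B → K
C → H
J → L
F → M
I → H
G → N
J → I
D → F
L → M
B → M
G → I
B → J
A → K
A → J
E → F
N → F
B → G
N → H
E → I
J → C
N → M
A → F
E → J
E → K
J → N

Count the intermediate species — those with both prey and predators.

Intermediate species (has both prey and predators): F, L, H, D, C, I, N, J, K, G.
Count: 10.

10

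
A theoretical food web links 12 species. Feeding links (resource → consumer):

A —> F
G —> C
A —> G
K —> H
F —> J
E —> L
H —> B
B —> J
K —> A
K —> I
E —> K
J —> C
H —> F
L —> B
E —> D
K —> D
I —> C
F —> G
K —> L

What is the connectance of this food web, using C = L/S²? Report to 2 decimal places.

The web has S = 12 species and L = 19 feeding links.
C = L / S² = 19 / 144 = 0.1319 ≈ 0.13.

C = 0.13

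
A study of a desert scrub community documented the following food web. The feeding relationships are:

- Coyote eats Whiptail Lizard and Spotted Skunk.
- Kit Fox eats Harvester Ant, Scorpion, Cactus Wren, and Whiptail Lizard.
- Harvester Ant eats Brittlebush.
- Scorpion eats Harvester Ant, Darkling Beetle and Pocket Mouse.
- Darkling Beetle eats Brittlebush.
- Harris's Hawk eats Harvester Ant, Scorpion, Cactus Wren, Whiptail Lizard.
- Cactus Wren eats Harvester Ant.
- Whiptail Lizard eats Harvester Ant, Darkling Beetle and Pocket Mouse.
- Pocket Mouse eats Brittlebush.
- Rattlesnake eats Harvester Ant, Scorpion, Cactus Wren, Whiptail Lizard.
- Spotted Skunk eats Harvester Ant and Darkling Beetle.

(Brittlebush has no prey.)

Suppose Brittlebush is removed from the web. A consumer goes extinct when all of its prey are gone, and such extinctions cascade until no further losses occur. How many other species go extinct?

Remove Brittlebush.
Round 1: Pocket Mouse (all prey gone), Harvester Ant (all prey gone), Darkling Beetle (all prey gone) → extinct.
Round 2: Spotted Skunk (all prey gone), Scorpion (all prey gone), Cactus Wren (all prey gone), Whiptail Lizard (all prey gone) → extinct.
Round 3: Harris's Hawk (all prey gone), Coyote (all prey gone), Rattlesnake (all prey gone), Kit Fox (all prey gone) → extinct.
No further losses. Total secondary extinctions: 11.

11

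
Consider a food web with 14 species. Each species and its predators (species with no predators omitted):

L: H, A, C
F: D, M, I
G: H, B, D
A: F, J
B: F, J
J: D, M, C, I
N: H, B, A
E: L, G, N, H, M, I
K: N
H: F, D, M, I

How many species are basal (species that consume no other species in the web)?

2

Basal species (no prey listed): E, K.
Count: 2.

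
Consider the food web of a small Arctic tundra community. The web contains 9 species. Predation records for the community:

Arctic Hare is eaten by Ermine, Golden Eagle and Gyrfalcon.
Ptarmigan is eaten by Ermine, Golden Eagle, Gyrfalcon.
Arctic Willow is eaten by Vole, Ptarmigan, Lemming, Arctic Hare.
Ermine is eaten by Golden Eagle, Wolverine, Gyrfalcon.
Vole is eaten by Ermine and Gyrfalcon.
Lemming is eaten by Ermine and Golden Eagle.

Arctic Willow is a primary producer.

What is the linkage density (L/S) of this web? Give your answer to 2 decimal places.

L/S = 1.89

There are L = 17 links among S = 9 species.
L/S = 17/9 = 1.8889 ≈ 1.89.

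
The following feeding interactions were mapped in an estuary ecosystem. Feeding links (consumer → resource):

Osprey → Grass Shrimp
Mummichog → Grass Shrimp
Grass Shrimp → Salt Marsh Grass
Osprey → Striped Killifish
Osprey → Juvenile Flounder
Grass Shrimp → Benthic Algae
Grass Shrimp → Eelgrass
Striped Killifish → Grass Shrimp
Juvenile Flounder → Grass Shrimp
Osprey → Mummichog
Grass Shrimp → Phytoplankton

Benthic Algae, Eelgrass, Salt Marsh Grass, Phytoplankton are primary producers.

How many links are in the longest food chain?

3 links

One longest chain: Benthic Algae → Grass Shrimp → Striped Killifish → Osprey.
It has 4 species and 3 links.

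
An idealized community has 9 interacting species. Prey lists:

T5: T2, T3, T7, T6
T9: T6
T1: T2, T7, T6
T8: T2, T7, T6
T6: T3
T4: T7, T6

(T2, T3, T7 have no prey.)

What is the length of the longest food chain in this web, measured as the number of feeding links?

One longest chain: T3 → T6 → T9.
It has 3 species and 2 links.

2 links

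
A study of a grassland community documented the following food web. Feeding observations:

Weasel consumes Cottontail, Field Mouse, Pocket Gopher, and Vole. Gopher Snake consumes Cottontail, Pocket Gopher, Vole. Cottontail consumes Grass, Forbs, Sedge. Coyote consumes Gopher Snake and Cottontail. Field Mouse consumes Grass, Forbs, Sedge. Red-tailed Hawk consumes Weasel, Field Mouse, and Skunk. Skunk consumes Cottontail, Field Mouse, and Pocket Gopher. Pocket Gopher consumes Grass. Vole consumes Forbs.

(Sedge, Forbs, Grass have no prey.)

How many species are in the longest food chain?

One longest chain: Forbs → Vole → Gopher Snake → Coyote.
It has 4 species and 3 links.

4 species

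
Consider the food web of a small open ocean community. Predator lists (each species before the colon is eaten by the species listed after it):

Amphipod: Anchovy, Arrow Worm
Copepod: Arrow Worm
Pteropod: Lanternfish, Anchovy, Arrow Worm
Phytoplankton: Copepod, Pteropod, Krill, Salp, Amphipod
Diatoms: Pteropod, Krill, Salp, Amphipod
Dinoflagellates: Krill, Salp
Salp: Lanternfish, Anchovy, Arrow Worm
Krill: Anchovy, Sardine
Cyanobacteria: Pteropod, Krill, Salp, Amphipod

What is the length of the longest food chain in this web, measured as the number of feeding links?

2 links

One longest chain: Cyanobacteria → Pteropod → Lanternfish.
It has 3 species and 2 links.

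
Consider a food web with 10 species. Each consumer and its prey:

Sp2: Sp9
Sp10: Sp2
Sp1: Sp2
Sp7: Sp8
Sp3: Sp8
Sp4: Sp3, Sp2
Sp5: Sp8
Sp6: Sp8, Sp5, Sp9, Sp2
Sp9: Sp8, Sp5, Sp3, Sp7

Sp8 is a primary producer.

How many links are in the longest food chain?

One longest chain: Sp8 → Sp5 → Sp9 → Sp2 → Sp10.
It has 5 species and 4 links.

4 links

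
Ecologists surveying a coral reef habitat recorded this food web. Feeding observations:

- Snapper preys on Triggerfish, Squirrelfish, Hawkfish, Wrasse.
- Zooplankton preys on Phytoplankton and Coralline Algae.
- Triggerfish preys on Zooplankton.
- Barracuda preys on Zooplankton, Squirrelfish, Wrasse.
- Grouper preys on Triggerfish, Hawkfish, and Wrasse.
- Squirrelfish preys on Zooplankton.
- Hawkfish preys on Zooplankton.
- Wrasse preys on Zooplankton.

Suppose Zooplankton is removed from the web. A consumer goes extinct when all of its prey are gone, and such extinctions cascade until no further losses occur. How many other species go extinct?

7

Remove Zooplankton.
Round 1: Squirrelfish (all prey gone), Hawkfish (all prey gone), Triggerfish (all prey gone), Wrasse (all prey gone) → extinct.
Round 2: Snapper (all prey gone), Grouper (all prey gone), Barracuda (all prey gone) → extinct.
No further losses. Total secondary extinctions: 7.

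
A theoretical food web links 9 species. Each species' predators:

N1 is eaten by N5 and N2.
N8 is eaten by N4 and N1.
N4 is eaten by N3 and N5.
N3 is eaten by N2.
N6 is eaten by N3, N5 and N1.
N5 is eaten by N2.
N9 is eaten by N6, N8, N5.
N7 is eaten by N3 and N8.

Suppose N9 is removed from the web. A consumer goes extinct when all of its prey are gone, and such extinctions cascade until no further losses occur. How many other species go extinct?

Remove N9.
Round 1: N6 (all prey gone) → extinct.
No further losses. Total secondary extinctions: 1.

1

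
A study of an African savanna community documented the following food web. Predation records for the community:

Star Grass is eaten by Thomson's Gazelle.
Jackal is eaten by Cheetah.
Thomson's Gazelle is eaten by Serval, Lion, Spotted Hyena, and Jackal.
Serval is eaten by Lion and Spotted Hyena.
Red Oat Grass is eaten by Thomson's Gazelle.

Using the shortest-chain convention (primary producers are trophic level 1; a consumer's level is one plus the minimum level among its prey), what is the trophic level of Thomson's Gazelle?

Trophic level 2

Red Oat Grass is a producer → level 1.
Thomson's Gazelle eats Red Oat Grass → level 2.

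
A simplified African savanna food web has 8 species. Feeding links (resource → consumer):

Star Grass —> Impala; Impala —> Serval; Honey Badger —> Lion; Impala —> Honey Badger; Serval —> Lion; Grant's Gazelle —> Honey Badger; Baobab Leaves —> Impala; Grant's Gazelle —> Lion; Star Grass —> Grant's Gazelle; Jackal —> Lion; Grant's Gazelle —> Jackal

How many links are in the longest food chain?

3 links

One longest chain: Star Grass → Impala → Serval → Lion.
It has 4 species and 3 links.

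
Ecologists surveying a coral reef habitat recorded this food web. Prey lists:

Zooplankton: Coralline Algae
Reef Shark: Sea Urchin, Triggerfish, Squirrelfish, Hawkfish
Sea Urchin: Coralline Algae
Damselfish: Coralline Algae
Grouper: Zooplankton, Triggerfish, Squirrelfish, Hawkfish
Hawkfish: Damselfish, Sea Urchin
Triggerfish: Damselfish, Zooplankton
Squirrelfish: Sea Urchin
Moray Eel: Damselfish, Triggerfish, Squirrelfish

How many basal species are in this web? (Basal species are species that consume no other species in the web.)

Basal species (no prey listed): Coralline Algae.
Count: 1.

1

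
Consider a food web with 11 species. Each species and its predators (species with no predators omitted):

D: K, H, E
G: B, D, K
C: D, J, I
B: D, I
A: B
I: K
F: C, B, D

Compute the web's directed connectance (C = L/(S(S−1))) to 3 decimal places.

C = 0.145

The web has S = 11 species and L = 16 feeding links.
C = L / (S(S−1)) = 16 / 110 = 0.1455 ≈ 0.145.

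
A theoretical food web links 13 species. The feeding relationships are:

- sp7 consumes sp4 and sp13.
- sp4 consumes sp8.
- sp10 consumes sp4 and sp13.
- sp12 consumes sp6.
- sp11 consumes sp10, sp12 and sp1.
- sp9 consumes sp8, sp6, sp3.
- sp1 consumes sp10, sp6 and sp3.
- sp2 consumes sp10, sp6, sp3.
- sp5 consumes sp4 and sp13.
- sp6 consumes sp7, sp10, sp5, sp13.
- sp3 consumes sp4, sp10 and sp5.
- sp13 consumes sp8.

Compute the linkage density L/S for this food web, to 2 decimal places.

There are L = 28 links among S = 13 species.
L/S = 28/13 = 2.1538 ≈ 2.15.

L/S = 2.15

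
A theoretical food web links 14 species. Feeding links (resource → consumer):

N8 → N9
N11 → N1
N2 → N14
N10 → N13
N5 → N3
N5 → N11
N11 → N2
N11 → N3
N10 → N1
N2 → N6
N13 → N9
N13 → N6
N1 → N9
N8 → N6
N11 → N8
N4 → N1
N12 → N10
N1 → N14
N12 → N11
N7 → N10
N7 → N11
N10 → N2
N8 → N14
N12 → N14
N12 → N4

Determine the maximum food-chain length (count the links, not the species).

3 links

One longest chain: N12 → N10 → N13 → N6.
It has 4 species and 3 links.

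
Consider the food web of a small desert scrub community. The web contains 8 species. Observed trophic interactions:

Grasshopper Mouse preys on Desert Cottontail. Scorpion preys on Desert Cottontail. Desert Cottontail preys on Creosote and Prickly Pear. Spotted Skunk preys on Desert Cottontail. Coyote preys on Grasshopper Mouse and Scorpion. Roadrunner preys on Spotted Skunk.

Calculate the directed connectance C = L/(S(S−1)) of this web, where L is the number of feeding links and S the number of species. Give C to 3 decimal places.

C = 0.143

The web has S = 8 species and L = 8 feeding links.
C = L / (S(S−1)) = 8 / 56 = 0.1429 ≈ 0.143.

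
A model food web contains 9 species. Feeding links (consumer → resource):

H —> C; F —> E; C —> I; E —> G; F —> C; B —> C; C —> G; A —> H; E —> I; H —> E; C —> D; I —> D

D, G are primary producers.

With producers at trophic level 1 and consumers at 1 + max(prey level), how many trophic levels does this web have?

5

Producers (level 1): D, G.
D → I → C → H → A gives A level 5.
No species has a prey at level 5, so no species reaches level 6.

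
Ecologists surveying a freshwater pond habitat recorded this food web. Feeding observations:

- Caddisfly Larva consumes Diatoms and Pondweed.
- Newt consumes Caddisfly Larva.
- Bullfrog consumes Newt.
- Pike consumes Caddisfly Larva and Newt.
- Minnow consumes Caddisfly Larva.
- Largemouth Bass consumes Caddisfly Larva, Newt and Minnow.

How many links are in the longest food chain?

3 links

One longest chain: Diatoms → Caddisfly Larva → Newt → Pike.
It has 4 species and 3 links.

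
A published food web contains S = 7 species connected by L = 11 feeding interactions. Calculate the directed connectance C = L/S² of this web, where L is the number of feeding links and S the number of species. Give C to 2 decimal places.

C = 0.22

The web has S = 7 species and L = 11 feeding links.
C = L / S² = 11 / 49 = 0.2245 ≈ 0.22.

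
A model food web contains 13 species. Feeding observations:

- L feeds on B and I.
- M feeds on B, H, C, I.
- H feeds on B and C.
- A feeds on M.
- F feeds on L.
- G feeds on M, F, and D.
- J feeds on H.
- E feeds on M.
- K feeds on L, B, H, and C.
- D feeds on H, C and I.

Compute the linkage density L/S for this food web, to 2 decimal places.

There are L = 22 links among S = 13 species.
L/S = 22/13 = 1.6923 ≈ 1.69.

L/S = 1.69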